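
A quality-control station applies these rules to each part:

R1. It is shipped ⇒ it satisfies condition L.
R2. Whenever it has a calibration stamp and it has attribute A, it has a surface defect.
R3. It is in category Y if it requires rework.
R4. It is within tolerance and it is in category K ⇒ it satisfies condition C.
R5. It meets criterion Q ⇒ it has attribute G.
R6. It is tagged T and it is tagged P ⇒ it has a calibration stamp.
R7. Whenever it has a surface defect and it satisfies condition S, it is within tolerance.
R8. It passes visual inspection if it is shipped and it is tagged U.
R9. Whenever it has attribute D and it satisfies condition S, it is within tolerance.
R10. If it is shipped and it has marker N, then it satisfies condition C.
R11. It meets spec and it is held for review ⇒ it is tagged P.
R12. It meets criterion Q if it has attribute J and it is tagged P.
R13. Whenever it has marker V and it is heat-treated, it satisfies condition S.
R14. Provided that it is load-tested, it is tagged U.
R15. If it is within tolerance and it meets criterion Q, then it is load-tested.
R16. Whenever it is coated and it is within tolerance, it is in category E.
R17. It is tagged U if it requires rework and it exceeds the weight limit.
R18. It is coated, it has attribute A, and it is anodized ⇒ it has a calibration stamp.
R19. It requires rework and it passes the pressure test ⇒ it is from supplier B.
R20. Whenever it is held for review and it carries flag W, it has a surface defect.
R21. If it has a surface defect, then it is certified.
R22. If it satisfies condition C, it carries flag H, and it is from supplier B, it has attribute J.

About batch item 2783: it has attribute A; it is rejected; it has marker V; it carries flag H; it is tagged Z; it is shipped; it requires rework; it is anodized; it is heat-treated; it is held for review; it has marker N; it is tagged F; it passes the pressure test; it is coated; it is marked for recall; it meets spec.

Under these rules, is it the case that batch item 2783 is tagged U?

By R10 (it is shipped, it has marker N): it satisfies condition C.
By R11 (it meets spec, it is held for review): it is tagged P.
By R13 (it has marker V, it is heat-treated): it satisfies condition S.
By R18 (it is coated, it has attribute A, it is anodized): it has a calibration stamp.
By R19 (it requires rework, it passes the pressure test): it is from supplier B.
By R22 (it satisfies condition C, it carries flag H, it is from supplier B): it has attribute J.
By R2 (it has a calibration stamp, it has attribute A): it has a surface defect.
By R7 (it has a surface defect, it satisfies condition S): it is within tolerance.
By R12 (it has attribute J, it is tagged P): it meets criterion Q.
By R15 (it is within tolerance, it meets criterion Q): it is load-tested.
By R14 (it is load-tested): it is tagged U.

Yes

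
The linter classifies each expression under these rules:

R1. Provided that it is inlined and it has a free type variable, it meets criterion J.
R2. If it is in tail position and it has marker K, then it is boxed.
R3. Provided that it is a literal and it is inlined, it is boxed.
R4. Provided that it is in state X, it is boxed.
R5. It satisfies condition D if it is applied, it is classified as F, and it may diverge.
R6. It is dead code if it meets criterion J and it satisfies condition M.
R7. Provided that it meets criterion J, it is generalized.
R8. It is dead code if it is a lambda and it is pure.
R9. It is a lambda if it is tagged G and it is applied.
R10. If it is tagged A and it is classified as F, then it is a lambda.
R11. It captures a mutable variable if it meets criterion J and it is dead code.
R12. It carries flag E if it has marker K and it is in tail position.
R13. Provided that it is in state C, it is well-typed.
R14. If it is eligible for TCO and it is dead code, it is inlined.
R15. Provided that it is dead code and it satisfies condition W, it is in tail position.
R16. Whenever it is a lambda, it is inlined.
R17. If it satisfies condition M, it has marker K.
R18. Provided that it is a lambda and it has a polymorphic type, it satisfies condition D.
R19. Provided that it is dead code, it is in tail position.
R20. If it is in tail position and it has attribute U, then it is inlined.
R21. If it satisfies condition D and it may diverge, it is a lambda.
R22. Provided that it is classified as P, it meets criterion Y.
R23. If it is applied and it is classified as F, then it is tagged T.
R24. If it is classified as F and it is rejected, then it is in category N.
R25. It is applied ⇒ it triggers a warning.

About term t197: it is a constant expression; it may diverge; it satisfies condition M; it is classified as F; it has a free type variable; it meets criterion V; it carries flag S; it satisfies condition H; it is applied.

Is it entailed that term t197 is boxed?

By R5 (it is applied, it is classified as F, it may diverge): it satisfies condition D.
By R17 (it satisfies condition M): it has marker K.
By R21 (it satisfies condition D, it may diverge): it is a lambda.
By R16 (it is a lambda): it is inlined.
By R1 (it is inlined, it has a free type variable): it meets criterion J.
By R6 (it meets criterion J, it satisfies condition M): it is dead code.
By R19 (it is dead code): it is in tail position.
By R2 (it is in tail position, it has marker K): it is boxed.

Yes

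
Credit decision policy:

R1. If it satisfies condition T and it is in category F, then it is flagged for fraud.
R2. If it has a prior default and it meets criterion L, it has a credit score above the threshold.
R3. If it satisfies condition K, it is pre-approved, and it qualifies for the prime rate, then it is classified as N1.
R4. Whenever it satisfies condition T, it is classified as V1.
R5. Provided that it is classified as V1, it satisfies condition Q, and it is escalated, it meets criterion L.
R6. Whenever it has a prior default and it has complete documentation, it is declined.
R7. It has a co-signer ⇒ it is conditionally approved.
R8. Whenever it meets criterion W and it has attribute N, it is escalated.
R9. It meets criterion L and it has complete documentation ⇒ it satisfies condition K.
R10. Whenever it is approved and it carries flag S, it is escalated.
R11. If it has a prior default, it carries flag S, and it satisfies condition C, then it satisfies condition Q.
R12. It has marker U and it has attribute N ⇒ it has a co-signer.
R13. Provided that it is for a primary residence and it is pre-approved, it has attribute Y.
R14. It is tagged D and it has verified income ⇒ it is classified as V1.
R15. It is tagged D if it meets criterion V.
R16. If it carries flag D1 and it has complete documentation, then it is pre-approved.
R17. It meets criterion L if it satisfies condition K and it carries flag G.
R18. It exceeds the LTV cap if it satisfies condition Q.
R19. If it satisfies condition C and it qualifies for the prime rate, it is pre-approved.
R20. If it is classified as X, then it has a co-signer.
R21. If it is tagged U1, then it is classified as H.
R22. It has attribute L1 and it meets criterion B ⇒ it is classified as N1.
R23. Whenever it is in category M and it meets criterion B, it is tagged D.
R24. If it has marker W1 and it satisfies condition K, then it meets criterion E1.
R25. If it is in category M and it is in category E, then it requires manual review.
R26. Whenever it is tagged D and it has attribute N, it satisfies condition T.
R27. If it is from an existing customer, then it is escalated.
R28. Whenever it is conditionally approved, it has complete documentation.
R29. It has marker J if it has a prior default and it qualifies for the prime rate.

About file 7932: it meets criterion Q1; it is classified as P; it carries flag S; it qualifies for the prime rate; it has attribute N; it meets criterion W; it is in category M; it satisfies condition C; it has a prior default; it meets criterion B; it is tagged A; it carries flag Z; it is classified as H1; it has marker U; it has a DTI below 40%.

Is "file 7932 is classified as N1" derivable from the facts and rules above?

By R8 (it meets criterion W, it has attribute N): it is escalated.
By R11 (it has a prior default, it carries flag S, it satisfies condition C): it satisfies condition Q.
By R12 (it has marker U, it has attribute N): it has a co-signer.
By R19 (it satisfies condition C, it qualifies for the prime rate): it is pre-approved.
By R23 (it is in category M, it meets criterion B): it is tagged D.
By R26 (it is tagged D, it has attribute N): it satisfies condition T.
By R4 (it satisfies condition T): it is classified as V1.
By R5 (it is classified as V1, it satisfies condition Q, it is escalated): it meets criterion L.
By R7 (it has a co-signer): it is conditionally approved.
By R28 (it is conditionally approved): it has complete documentation.
By R9 (it meets criterion L, it has complete documentation): it satisfies condition K.
By R3 (it satisfies condition K, it is pre-approved, it qualifies for the prime rate): it is classified as N1.

Yes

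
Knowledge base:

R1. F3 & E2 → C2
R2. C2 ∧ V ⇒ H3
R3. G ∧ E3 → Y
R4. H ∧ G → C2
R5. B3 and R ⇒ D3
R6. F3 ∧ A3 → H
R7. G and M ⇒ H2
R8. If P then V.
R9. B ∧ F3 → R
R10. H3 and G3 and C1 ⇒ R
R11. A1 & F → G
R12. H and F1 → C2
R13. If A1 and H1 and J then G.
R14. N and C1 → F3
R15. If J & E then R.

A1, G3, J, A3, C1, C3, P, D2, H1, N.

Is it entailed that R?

Yes

V  (by R8: P)
G  (by R13: A1, H1, J)
F3  (by R14: N, C1)
H  (by R6: F3, A3)
C2  (by R4: H, G)
H3  (by R2: C2, V)
R  (by R10: H3, G3, C1)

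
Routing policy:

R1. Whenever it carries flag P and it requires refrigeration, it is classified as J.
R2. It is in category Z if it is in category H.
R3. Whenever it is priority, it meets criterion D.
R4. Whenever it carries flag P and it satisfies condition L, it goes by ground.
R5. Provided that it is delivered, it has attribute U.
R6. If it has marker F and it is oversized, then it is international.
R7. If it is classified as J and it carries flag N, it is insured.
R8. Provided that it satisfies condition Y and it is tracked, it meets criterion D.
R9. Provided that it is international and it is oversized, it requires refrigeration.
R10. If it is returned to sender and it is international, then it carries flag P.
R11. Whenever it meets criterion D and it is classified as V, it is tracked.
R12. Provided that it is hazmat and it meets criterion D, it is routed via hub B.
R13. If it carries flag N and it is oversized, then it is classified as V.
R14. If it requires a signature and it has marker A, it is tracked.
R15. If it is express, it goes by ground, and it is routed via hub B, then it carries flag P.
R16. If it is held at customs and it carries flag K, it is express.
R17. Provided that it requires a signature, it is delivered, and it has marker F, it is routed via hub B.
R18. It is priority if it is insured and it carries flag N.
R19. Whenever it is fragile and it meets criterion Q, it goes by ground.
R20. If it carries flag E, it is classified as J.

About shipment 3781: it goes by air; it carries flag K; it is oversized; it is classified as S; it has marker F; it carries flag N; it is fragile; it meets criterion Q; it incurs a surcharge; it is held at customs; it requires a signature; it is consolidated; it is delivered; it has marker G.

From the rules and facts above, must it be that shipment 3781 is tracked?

Yes

By R6 (it has marker F, it is oversized): it is international.
By R9 (it is international, it is oversized): it requires refrigeration.
By R13 (it carries flag N, it is oversized): it is classified as V.
By R16 (it is held at customs, it carries flag K): it is express.
By R17 (it requires a signature, it is delivered, it has marker F): it is routed via hub B.
By R19 (it is fragile, it meets criterion Q): it goes by ground.
By R15 (it is express, it goes by ground, it is routed via hub B): it carries flag P.
By R1 (it carries flag P, it requires refrigeration): it is classified as J.
By R7 (it is classified as J, it carries flag N): it is insured.
By R18 (it is insured, it carries flag N): it is priority.
By R3 (it is priority): it meets criterion D.
By R11 (it meets criterion D, it is classified as V): it is tracked.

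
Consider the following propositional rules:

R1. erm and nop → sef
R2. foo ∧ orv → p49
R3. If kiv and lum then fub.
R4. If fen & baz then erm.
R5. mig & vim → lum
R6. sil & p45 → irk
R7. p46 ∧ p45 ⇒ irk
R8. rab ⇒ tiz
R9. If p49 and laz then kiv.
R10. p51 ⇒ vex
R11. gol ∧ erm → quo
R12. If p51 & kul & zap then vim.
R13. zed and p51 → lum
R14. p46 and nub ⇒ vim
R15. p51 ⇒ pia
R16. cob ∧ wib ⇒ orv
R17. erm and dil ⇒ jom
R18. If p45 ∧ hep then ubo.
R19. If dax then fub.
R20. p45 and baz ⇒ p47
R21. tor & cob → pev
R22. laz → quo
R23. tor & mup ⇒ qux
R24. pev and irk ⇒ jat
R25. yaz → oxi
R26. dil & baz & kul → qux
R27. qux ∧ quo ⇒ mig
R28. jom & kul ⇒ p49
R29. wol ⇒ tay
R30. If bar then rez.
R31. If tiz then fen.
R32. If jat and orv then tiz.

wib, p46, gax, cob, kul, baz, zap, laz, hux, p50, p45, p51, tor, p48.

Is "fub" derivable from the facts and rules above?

No

Forward chaining from the given facts derives: irk, vex, vim, pia, orv, p47, pev, quo, jat, tiz, fen, erm.
Rules concluding fub: R3 needs kiv; R19 needs dax — none of these are established.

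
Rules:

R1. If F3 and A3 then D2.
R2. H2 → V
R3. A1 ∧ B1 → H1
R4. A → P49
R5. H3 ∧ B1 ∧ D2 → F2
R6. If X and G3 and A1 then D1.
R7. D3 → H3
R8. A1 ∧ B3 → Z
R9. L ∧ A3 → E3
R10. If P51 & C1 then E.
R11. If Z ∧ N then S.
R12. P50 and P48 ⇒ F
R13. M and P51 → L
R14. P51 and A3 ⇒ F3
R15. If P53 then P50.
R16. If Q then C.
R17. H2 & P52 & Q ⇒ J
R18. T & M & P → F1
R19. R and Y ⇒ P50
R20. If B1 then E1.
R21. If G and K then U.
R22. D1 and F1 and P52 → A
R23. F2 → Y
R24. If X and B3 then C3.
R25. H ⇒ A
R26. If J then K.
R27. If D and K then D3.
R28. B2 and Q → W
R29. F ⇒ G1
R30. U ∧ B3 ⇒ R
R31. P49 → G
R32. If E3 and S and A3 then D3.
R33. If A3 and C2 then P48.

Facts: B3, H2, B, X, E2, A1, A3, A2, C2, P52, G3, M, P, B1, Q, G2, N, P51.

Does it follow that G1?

Forward chaining from the given facts derives: V, H1, D1, Z, S, L, F3, C, J, E1, C3, K, P48, D2, E3, D3, H3, F2, Y.
The only rule concluding G1 is R29, which needs F; that is never established.

No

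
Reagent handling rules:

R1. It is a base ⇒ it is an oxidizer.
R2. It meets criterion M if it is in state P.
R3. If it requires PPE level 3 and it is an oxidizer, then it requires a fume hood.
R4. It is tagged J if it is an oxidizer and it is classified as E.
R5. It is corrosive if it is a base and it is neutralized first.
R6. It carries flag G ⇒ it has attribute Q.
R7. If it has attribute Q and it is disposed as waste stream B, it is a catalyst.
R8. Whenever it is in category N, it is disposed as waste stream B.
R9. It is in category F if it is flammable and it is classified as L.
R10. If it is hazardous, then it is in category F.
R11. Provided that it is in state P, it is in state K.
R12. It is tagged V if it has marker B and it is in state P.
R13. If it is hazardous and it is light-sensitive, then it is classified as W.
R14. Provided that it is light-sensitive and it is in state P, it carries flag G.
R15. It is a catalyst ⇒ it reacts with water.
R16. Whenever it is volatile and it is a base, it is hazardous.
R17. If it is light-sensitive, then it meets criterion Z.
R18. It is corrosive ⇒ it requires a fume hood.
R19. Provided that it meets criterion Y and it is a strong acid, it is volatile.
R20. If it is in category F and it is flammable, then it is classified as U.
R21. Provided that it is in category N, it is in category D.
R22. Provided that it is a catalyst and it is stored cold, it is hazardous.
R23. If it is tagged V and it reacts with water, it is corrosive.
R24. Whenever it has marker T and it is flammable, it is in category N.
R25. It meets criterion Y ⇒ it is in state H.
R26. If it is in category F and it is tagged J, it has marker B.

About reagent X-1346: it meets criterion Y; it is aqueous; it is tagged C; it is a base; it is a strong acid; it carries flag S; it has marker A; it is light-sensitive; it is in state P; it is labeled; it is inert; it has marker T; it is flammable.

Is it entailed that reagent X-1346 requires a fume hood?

No

Forward chaining from the given facts derives: is an oxidizer, meets criterion M, is in state K, carries flag G, meets criterion Z, is volatile, is in category N, is in state H, has attribute Q, is disposed as waste stream B, is hazardous, is in category D, is a catalyst, is in category F, is classified as W, reacts with water, is classified as U.
Rules concluding "it requires a fume hood": R3 needs "it requires PPE level 3"; R18 needs "it is corrosive" — none of these are established.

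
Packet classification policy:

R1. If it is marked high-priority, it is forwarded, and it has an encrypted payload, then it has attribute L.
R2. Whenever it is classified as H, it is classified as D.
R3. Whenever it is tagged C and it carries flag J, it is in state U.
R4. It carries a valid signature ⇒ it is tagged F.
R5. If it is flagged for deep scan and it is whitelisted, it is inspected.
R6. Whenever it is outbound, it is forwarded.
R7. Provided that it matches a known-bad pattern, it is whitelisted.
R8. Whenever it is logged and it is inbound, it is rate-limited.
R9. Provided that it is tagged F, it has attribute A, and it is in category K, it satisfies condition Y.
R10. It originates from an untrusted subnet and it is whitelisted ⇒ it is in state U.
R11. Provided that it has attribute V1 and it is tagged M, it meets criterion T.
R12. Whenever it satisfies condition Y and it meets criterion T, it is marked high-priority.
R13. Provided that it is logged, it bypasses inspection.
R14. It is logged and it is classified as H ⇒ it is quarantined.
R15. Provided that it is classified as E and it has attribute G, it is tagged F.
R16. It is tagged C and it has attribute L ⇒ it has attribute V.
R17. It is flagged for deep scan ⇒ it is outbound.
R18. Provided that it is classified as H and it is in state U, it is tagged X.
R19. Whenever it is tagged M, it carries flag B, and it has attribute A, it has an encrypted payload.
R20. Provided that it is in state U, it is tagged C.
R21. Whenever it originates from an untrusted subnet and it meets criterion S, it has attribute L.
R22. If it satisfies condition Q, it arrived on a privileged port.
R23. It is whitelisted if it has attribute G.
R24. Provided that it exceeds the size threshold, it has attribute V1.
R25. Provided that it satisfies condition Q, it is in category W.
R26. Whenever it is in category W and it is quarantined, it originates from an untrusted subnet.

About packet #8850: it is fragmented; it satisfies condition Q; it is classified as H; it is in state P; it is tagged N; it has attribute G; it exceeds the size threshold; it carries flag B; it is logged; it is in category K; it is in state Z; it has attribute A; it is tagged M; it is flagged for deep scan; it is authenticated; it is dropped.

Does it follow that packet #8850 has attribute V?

Forward chaining from the given facts derives: is classified as D, bypasses inspection, is quarantined, is outbound, has an encrypted payload, arrived on a privileged port, is whitelisted, has attribute V1, is in category W, originates from an untrusted subnet, is inspected, is forwarded, is in state U, meets criterion T, is tagged X, is tagged C.
The only rule concluding "it has attribute V" is R16, which needs "it has attribute L"; that is never established.

No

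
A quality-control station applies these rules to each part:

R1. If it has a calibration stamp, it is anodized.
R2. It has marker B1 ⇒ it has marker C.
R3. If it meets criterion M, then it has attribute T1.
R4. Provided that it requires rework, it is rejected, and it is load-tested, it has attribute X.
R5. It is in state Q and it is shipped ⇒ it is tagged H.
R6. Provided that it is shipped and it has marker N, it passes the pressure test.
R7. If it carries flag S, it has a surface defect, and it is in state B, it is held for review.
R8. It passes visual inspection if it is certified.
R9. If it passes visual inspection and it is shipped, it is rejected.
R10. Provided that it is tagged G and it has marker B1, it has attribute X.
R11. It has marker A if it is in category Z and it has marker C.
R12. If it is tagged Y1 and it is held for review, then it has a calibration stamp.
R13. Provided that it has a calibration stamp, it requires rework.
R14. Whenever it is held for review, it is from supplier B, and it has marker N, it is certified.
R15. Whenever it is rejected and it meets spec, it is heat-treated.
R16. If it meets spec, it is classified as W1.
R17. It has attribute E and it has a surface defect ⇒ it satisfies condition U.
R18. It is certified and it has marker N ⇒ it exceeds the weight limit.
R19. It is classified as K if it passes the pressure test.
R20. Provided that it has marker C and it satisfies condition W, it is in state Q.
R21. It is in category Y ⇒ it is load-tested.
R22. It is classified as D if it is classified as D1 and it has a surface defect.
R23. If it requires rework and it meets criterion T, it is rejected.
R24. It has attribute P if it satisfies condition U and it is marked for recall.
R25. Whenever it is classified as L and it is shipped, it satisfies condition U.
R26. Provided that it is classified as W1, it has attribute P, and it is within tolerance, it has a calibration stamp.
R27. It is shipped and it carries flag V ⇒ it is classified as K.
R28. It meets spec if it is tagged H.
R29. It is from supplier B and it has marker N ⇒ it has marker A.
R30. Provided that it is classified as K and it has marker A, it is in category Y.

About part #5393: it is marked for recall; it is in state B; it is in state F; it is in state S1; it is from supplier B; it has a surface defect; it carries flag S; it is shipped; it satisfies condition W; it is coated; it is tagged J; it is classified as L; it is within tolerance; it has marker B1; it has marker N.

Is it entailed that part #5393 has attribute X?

By R2 (it has marker B1): it has marker C.
By R6 (it is shipped, it has marker N): it passes the pressure test.
By R7 (it carries flag S, it has a surface defect, it is in state B): it is held for review.
By R14 (it is held for review, it is from supplier B, it has marker N): it is certified.
By R19 (it passes the pressure test): it is classified as K.
By R20 (it has marker C, it satisfies condition W): it is in state Q.
By R25 (it is classified as L, it is shipped): it satisfies condition U.
By R29 (it is from supplier B, it has marker N): it has marker A.
By R30 (it is classified as K, it has marker A): it is in category Y.
By R5 (it is in state Q, it is shipped): it is tagged H.
By R8 (it is certified): it passes visual inspection.
By R9 (it passes visual inspection, it is shipped): it is rejected.
By R21 (it is in category Y): it is load-tested.
By R24 (it satisfies condition U, it is marked for recall): it has attribute P.
By R28 (it is tagged H): it meets spec.
By R16 (it meets spec): it is classified as W1.
By R26 (it is classified as W1, it has attribute P, it is within tolerance): it has a calibration stamp.
By R13 (it has a calibration stamp): it requires rework.
By R4 (it requires rework, it is rejected, it is load-tested): it has attribute X.

Yes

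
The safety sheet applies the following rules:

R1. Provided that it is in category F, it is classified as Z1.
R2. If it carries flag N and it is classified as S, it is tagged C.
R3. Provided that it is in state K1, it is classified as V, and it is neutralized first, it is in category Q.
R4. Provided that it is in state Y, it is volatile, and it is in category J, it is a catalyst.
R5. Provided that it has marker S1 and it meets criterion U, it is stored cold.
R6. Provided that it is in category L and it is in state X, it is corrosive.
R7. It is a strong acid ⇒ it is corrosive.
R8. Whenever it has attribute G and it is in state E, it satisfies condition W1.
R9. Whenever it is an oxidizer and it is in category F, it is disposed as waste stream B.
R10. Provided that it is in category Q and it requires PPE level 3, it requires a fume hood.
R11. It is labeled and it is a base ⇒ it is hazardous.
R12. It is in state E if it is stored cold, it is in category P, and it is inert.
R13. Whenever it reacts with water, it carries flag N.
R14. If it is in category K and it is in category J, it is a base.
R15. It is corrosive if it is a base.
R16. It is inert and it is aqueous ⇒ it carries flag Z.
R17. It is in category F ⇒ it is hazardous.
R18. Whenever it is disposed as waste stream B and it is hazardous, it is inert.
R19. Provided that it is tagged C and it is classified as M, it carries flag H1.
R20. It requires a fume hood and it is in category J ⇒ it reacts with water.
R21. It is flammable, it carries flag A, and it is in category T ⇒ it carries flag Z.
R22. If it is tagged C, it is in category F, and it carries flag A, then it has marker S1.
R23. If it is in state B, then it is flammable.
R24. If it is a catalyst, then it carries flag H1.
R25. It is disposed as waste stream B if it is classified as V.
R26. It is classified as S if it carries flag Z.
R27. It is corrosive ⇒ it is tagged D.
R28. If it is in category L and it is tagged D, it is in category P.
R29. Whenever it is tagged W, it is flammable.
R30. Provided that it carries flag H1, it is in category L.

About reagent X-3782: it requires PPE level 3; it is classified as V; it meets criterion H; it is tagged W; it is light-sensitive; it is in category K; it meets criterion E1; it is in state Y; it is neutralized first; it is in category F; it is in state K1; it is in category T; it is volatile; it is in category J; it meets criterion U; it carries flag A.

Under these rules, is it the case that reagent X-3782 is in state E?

By R3 (it is in state K1, it is classified as V, it is neutralized first): it is in category Q.
By R4 (it is in state Y, it is volatile, it is in category J): it is a catalyst.
By R10 (it is in category Q, it requires PPE level 3): it requires a fume hood.
By R14 (it is in category K, it is in category J): it is a base.
By R15 (it is a base): it is corrosive.
By R17 (it is in category F): it is hazardous.
By R20 (it requires a fume hood, it is in category J): it reacts with water.
By R24 (it is a catalyst): it carries flag H1.
By R25 (it is classified as V): it is disposed as waste stream B.
By R27 (it is corrosive): it is tagged D.
By R29 (it is tagged W): it is flammable.
By R30 (it carries flag H1): it is in category L.
By R13 (it reacts with water): it carries flag N.
By R18 (it is disposed as waste stream B, it is hazardous): it is inert.
By R21 (it is flammable, it carries flag A, it is in category T): it carries flag Z.
By R26 (it carries flag Z): it is classified as S.
By R28 (it is in category L, it is tagged D): it is in category P.
By R2 (it carries flag N, it is classified as S): it is tagged C.
By R22 (it is tagged C, it is in category F, it carries flag A): it has marker S1.
By R5 (it has marker S1, it meets criterion U): it is stored cold.
By R12 (it is stored cold, it is in category P, it is inert): it is in state E.

Yes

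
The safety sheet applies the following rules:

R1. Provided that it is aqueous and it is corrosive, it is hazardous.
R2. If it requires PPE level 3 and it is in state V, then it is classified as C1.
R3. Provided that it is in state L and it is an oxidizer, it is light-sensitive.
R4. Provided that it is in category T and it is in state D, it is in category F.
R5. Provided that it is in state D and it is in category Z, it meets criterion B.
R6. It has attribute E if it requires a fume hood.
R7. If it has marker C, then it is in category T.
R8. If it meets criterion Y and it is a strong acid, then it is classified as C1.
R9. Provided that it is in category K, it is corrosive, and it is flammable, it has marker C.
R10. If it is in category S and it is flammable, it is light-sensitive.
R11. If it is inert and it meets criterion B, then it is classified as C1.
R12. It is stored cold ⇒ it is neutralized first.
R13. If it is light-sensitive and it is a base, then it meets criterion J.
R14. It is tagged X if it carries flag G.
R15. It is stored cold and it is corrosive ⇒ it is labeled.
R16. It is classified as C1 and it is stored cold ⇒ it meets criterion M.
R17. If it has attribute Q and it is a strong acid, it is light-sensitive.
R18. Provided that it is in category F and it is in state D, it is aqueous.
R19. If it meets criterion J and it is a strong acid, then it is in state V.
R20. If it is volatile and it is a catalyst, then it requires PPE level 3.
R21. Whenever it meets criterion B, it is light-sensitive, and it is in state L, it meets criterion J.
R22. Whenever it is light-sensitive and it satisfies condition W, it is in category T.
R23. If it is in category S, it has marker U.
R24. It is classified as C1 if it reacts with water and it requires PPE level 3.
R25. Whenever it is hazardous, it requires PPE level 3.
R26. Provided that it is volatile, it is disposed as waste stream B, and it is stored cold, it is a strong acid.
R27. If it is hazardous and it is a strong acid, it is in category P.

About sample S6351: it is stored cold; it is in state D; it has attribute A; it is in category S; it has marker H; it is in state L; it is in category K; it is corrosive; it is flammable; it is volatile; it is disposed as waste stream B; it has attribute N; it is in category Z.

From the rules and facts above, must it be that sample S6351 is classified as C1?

Yes

By R5 (it is in state D, it is in category Z): it meets criterion B.
By R9 (it is in category K, it is corrosive, it is flammable): it has marker C.
By R10 (it is in category S, it is flammable): it is light-sensitive.
By R21 (it meets criterion B, it is light-sensitive, it is in state L): it meets criterion J.
By R26 (it is volatile, it is disposed as waste stream B, it is stored cold): it is a strong acid.
By R7 (it has marker C): it is in category T.
By R19 (it meets criterion J, it is a strong acid): it is in state V.
By R4 (it is in category T, it is in state D): it is in category F.
By R18 (it is in category F, it is in state D): it is aqueous.
By R1 (it is aqueous, it is corrosive): it is hazardous.
By R25 (it is hazardous): it requires PPE level 3.
By R2 (it requires PPE level 3, it is in state V): it is classified as C1.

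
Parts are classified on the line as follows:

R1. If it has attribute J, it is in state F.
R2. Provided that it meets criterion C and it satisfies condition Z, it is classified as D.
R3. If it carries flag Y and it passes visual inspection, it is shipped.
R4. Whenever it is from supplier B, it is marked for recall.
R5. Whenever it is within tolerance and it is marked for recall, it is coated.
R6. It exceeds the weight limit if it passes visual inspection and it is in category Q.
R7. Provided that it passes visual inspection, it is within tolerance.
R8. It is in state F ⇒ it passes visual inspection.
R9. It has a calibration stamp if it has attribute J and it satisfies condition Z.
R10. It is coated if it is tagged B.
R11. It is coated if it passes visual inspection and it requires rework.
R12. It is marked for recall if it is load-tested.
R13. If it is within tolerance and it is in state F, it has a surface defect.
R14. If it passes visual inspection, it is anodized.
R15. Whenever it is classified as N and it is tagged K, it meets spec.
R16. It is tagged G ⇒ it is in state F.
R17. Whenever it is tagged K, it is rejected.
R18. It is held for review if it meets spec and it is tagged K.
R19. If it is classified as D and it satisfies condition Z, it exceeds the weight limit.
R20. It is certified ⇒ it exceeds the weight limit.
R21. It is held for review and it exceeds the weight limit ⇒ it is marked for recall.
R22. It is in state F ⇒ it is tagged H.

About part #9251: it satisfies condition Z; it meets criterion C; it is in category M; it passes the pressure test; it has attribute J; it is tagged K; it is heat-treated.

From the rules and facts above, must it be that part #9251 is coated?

Forward chaining from the given facts derives: is in state F, is classified as D, passes visual inspection, has a calibration stamp, is anodized, is rejected, exceeds the weight limit, is tagged H, is within tolerance, has a surface defect.
Rules concluding "it is coated": R5 needs "it is marked for recall"; R10 needs "it is tagged B"; R11 needs "it requires rework" — none of these are established.

No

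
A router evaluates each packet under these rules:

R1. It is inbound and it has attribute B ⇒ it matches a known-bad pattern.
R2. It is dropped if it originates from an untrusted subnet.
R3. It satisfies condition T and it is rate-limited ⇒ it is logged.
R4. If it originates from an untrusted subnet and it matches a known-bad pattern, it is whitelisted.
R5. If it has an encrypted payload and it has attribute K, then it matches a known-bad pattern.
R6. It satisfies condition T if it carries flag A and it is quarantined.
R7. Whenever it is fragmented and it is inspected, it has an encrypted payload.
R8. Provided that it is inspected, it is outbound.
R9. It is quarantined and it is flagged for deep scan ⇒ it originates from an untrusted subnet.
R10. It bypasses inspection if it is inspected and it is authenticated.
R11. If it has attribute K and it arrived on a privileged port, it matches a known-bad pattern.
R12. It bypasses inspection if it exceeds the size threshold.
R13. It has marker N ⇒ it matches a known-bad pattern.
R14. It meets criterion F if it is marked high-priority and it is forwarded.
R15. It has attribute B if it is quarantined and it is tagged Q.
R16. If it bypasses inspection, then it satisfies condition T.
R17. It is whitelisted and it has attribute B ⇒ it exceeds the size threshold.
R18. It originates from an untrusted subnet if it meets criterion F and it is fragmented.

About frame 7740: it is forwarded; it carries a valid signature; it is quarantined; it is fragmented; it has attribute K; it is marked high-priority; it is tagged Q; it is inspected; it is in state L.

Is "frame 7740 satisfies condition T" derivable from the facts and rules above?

By R7 (it is fragmented, it is inspected): it has an encrypted payload.
By R14 (it is marked high-priority, it is forwarded): it meets criterion F.
By R15 (it is quarantined, it is tagged Q): it has attribute B.
By R18 (it meets criterion F, it is fragmented): it originates from an untrusted subnet.
By R5 (it has an encrypted payload, it has attribute K): it matches a known-bad pattern.
By R4 (it originates from an untrusted subnet, it matches a known-bad pattern): it is whitelisted.
By R17 (it is whitelisted, it has attribute B): it exceeds the size threshold.
By R12 (it exceeds the size threshold): it bypasses inspection.
By R16 (it bypasses inspection): it satisfies condition T.

Yes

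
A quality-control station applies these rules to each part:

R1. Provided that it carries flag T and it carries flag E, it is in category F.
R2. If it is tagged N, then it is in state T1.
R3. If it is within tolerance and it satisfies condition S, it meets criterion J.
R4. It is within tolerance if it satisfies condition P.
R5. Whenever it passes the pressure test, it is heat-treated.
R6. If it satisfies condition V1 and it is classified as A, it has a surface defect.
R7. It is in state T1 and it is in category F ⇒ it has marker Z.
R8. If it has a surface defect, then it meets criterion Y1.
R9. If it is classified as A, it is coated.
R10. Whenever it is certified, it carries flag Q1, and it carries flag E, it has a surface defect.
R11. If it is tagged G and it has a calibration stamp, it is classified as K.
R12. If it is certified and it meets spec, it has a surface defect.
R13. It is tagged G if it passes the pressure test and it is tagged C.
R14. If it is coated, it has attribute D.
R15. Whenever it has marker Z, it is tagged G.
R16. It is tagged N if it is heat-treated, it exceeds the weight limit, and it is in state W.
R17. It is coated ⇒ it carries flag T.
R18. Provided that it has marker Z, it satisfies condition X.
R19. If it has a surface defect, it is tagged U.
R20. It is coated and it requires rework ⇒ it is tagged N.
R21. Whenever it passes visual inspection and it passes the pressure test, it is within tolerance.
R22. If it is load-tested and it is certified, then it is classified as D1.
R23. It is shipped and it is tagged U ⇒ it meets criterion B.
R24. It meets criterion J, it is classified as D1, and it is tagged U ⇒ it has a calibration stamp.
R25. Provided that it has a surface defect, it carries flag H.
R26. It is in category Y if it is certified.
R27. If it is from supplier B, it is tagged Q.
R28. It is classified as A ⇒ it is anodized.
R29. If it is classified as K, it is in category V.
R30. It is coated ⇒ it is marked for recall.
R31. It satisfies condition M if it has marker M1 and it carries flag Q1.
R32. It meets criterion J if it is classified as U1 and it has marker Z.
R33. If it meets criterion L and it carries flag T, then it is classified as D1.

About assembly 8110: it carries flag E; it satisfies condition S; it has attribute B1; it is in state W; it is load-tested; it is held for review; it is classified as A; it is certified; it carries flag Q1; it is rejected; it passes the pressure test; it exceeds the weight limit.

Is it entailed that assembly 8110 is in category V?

Forward chaining from the given facts derives: is heat-treated, is coated, has a surface defect, has attribute D, is tagged N, carries flag T, is tagged U, is classified as D1, carries flag H, is in category Y, is anodized, is marked for recall, is in category F, is in state T1, has marker Z, meets criterion Y1, is tagged G, satisfies condition X.
The only rule concluding "it is in category V" is R29, which needs "it is classified as K"; that is never established.

No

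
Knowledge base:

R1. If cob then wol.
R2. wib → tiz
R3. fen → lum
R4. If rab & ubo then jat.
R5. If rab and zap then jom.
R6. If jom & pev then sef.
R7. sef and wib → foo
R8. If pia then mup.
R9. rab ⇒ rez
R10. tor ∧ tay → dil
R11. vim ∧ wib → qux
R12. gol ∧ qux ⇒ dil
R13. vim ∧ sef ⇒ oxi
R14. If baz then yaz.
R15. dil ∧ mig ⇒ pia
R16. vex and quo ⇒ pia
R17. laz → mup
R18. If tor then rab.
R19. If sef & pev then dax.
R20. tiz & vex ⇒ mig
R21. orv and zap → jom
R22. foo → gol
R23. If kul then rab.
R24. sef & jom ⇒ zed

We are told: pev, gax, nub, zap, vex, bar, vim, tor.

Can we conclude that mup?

Forward chaining from the given facts derives: rab, jom, sef, rez, oxi, dax, zed.
Rules concluding mup: R8 needs pia; R17 needs laz — none of these are established.

No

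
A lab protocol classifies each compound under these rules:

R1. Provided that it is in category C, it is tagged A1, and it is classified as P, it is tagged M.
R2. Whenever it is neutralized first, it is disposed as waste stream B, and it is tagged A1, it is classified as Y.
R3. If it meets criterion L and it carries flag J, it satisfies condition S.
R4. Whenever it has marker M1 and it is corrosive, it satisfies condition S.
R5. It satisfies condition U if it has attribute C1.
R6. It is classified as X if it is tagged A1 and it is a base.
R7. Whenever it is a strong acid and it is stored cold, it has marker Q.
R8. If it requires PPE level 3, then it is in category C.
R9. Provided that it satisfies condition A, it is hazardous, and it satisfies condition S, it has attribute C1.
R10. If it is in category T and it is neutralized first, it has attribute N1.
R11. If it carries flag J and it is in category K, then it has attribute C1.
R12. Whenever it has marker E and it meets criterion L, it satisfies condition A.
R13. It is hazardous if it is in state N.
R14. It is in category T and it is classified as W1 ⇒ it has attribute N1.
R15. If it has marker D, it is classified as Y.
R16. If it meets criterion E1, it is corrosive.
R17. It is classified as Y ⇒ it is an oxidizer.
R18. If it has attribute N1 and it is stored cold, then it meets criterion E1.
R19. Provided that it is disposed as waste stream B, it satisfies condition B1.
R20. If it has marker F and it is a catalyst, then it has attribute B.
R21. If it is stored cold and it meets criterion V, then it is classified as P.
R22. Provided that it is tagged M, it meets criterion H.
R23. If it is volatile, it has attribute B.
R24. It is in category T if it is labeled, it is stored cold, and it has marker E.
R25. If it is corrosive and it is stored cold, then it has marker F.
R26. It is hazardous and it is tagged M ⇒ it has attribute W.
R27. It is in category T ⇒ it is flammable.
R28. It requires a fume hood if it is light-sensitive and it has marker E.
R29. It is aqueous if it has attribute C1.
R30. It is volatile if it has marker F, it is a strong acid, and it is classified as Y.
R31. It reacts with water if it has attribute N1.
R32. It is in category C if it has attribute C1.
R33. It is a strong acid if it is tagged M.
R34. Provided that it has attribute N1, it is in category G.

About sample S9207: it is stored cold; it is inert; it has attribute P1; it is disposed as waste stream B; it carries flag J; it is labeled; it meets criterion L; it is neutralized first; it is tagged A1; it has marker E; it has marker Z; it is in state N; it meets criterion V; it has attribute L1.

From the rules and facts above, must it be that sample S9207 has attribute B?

Yes

By R2 (it is neutralized first, it is disposed as waste stream B, it is tagged A1): it is classified as Y.
By R3 (it meets criterion L, it carries flag J): it satisfies condition S.
By R12 (it has marker E, it meets criterion L): it satisfies condition A.
By R13 (it is in state N): it is hazardous.
By R21 (it is stored cold, it meets criterion V): it is classified as P.
By R24 (it is labeled, it is stored cold, it has marker E): it is in category T.
By R9 (it satisfies condition A, it is hazardous, it satisfies condition S): it has attribute C1.
By R10 (it is in category T, it is neutralized first): it has attribute N1.
By R18 (it has attribute N1, it is stored cold): it meets criterion E1.
By R32 (it has attribute C1): it is in category C.
By R1 (it is in category C, it is tagged A1, it is classified as P): it is tagged M.
By R16 (it meets criterion E1): it is corrosive.
By R25 (it is corrosive, it is stored cold): it has marker F.
By R33 (it is tagged M): it is a strong acid.
By R30 (it has marker F, it is a strong acid, it is classified as Y): it is volatile.
By R23 (it is volatile): it has attribute B.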